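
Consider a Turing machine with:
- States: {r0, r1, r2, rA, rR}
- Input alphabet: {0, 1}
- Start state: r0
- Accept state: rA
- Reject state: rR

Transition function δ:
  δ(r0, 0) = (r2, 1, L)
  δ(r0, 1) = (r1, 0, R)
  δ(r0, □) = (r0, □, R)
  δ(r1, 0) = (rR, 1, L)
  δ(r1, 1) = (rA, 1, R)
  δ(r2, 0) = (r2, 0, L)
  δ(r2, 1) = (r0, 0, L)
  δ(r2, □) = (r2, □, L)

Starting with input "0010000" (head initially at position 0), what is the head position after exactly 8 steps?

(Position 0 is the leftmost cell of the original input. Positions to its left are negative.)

Execution trace (head position shown):
Step 0: [r0]0010000  (head at position 0)
Step 1: move left → [r2]□1010000  (head at position -1)
Step 2: move left → [r2]□□1010000  (head at position -2)
Step 3: move left → [r2]□□□1010000  (head at position -3)
Step 4: move left → [r2]□□□□1010000  (head at position -4)
Step 5: move left → [r2]□□□□□1010000  (head at position -5)
Step 6: move left → [r2]□□□□□□1010000  (head at position -6)
Step 7: move left → [r2]□□□□□□□1010000  (head at position -7)
Step 8: move left → [r2]□□□□□□□□1010000  (head at position -8)

After 8 steps, the head is at position -8.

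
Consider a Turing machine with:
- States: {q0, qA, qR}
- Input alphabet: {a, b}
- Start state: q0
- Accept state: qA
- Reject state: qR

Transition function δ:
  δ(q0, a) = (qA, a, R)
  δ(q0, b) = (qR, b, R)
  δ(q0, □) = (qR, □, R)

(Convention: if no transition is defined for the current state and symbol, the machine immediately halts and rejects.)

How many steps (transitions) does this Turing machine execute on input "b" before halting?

Execution trace:
Initial: [q0]b
Step 1: δ(q0, b) = (qR, b, R) → b[qR]□

The machine reaches the reject state qR and halts.

The machine executed 1 step before halting.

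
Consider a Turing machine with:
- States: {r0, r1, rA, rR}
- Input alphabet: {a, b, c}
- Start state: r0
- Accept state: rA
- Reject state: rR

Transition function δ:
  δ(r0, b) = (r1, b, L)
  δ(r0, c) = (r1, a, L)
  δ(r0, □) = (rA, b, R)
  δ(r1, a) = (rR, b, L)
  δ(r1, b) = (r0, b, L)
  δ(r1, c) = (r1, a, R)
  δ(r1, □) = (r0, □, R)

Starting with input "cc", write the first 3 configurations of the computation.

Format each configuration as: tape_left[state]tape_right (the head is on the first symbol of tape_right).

Transitions applied:
Step 1: δ(r0, c) = (r1, a, L)
Step 2: δ(r1, □) = (r0, □, R)

The first 3 configurations are:
[r0]cc ⊢ [r1]□ac ⊢ □[r0]ac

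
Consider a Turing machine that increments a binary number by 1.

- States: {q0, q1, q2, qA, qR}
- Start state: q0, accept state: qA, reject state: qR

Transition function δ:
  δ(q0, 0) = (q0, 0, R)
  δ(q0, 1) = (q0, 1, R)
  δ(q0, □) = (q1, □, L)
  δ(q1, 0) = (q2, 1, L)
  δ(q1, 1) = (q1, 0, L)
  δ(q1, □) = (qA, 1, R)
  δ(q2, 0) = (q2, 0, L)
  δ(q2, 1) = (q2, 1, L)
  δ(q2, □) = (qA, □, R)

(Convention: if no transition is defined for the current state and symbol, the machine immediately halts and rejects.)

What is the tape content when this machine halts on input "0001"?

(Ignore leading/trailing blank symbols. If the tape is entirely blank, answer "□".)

Execution trace:
Initial: [q0]0001
Step 1: δ(q0, 0) = (q0, 0, R) → 0[q0]001
Step 2: δ(q0, 0) = (q0, 0, R) → 00[q0]01
Step 3: δ(q0, 0) = (q0, 0, R) → 000[q0]1
Step 4: δ(q0, 1) = (q0, 1, R) → 0001[q0]□
Step 5: δ(q0, □) = (q1, □, L) → 000[q1]1□
Step 6: δ(q1, 1) = (q1, 0, L) → 00[q1]00□
Step 7: δ(q1, 0) = (q2, 1, L) → 0[q2]010□
Step 8: δ(q2, 0) = (q2, 0, L) → [q2]0010□
Step 9: δ(q2, 0) = (q2, 0, L) → [q2]□0010□
Step 10: δ(q2, □) = (qA, □, R) → □[qA]0010□

The machine reaches the accept state qA and halts.

Final tape (ignoring leading/trailing blanks): 0010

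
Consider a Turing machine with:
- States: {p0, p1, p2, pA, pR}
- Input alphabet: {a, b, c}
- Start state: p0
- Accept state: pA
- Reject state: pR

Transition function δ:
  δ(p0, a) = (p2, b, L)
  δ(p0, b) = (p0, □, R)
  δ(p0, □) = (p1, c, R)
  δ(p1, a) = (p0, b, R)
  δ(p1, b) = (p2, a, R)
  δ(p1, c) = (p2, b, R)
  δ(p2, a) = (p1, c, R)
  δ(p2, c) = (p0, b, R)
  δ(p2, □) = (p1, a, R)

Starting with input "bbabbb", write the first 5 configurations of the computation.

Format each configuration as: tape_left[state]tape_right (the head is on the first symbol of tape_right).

Transitions applied:
Step 1: δ(p0, b) = (p0, □, R)
Step 2: δ(p0, b) = (p0, □, R)
Step 3: δ(p0, a) = (p2, b, L)
Step 4: δ(p2, □) = (p1, a, R)

The first 5 configurations are:
[p0]bbabbb ⊢ □[p0]babbb ⊢ □□[p0]abbb ⊢ □[p2]□bbbb ⊢ □a[p1]bbbb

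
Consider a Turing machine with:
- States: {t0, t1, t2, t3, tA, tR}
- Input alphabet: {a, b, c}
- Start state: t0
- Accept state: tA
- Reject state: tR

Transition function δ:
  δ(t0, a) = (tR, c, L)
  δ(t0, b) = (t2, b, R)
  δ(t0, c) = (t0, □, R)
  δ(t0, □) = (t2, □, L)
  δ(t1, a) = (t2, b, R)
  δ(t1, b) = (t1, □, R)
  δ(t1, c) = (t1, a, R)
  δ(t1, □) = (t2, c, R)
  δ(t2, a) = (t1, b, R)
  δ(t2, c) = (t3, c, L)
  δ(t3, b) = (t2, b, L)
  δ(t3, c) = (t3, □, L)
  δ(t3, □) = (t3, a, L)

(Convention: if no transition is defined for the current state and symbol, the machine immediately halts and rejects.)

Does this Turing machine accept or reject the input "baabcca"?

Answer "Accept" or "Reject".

Execution trace:
Initial: [t0]baabcca
Step 1: δ(t0, b) = (t2, b, R) → b[t2]aabcca
Step 2: δ(t2, a) = (t1, b, R) → bb[t1]abcca
Step 3: δ(t1, a) = (t2, b, R) → bbb[t2]bcca

No transition is defined for δ(t2, b). By convention the machine halts and rejects.

Answer: Reject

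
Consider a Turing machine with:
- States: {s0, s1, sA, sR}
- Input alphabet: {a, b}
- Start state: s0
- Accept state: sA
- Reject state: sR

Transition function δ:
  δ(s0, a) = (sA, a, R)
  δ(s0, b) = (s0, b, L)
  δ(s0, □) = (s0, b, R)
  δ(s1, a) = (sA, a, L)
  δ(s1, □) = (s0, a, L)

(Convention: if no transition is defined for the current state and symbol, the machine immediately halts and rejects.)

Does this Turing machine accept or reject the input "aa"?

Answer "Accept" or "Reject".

Execution trace:
Initial: [s0]aa
Step 1: δ(s0, a) = (sA, a, R) → a[sA]a

The machine reaches the accept state sA and halts.

Answer: Accept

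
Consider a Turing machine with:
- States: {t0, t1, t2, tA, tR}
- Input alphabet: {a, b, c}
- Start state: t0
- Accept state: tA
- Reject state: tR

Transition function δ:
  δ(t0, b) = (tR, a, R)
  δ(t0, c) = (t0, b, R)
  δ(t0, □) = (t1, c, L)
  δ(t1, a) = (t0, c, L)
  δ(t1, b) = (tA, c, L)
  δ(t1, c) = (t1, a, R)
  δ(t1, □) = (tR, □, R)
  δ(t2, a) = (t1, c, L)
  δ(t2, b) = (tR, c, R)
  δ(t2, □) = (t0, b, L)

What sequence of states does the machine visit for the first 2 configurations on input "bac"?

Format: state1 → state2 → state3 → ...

Execution trace:
Initial: [t0]bac
Step 1: δ(t0, b) = (tR, a, R) → a[tR]ac

The machine reaches the reject state tR and halts.

State sequence: t0 → tR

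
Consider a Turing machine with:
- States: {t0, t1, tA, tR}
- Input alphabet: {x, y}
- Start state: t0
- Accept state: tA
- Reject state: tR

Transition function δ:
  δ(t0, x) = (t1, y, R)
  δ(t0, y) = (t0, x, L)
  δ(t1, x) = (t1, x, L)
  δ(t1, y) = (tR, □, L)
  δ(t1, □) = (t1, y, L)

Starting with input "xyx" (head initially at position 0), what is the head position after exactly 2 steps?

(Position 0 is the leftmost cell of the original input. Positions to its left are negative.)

Execution trace (head position shown):
Step 0: [t0]xyx  (head at position 0)
Step 1: move right → y[t1]yx  (head at position 1)
Step 2: move left → [tR]y□x  (head at position 0)

After 2 steps, the head is at position 0.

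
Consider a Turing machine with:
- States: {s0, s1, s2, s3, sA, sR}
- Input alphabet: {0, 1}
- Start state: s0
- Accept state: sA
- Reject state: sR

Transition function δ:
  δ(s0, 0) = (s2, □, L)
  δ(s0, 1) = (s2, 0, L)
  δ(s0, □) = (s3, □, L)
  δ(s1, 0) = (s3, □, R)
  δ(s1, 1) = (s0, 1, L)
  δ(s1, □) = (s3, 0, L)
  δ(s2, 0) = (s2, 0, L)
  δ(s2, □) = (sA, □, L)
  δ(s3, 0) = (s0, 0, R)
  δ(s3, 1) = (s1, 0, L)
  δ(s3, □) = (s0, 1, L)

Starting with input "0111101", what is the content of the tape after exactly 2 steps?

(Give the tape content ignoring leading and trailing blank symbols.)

Execution trace:
Initial: [s0]0111101
Step 1: δ(s0, 0) = (s2, □, L) → [s2]□□111101
Step 2: δ(s2, □) = (sA, □, L) → [sA]□□□111101

The machine reaches the accept state sA and halts.

After 2 steps, the tape (ignoring leading/trailing blanks) is: 111101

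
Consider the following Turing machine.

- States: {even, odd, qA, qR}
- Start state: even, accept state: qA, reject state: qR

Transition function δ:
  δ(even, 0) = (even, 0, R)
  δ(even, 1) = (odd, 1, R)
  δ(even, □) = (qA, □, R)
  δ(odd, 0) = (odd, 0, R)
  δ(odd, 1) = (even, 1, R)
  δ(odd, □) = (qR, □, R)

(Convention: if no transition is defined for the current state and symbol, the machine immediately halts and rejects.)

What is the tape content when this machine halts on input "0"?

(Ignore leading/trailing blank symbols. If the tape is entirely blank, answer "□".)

Execution trace:
Initial: [even]0
Step 1: δ(even, 0) = (even, 0, R) → 0[even]□
Step 2: δ(even, □) = (qA, □, R) → 0□[qA]□

The machine reaches the accept state qA and halts.

Final tape (ignoring leading/trailing blanks): 0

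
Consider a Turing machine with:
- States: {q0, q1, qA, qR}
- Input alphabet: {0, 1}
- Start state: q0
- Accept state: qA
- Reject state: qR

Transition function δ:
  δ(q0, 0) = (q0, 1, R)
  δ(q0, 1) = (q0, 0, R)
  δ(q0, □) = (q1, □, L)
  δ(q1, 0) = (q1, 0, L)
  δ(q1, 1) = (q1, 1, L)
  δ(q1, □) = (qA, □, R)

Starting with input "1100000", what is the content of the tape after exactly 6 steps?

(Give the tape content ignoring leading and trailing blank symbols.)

Execution trace:
Initial: [q0]1100000
Step 1: δ(q0, 1) = (q0, 0, R) → 0[q0]100000
Step 2: δ(q0, 1) = (q0, 0, R) → 00[q0]00000
Step 3: δ(q0, 0) = (q0, 1, R) → 001[q0]0000
Step 4: δ(q0, 0) = (q0, 1, R) → 0011[q0]000
Step 5: δ(q0, 0) = (q0, 1, R) → 00111[q0]00
Step 6: δ(q0, 0) = (q0, 1, R) → 001111[q0]0

After 6 steps, the tape (ignoring leading/trailing blanks) is: 0011110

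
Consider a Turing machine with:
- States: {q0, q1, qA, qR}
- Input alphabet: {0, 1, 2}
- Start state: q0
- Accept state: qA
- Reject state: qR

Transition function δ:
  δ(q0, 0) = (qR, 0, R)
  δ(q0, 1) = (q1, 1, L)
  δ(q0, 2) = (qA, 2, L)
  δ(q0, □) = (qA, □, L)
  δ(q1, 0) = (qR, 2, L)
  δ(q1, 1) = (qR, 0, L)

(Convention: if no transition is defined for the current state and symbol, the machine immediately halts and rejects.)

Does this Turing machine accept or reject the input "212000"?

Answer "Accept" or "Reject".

Execution trace:
Initial: [q0]212000
Step 1: δ(q0, 2) = (qA, 2, L) → [qA]□212000

The machine reaches the accept state qA and halts.

Answer: Accept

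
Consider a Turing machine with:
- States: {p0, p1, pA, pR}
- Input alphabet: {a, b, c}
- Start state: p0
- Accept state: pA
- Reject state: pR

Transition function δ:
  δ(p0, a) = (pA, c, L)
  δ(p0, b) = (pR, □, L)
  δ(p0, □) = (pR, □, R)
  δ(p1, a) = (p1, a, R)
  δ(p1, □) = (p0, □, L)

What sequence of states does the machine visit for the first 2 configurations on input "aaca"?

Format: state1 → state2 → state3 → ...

Execution trace:
Initial: [p0]aaca
Step 1: δ(p0, a) = (pA, c, L) → [pA]□caca

The machine reaches the accept state pA and halts.

State sequence: p0 → pA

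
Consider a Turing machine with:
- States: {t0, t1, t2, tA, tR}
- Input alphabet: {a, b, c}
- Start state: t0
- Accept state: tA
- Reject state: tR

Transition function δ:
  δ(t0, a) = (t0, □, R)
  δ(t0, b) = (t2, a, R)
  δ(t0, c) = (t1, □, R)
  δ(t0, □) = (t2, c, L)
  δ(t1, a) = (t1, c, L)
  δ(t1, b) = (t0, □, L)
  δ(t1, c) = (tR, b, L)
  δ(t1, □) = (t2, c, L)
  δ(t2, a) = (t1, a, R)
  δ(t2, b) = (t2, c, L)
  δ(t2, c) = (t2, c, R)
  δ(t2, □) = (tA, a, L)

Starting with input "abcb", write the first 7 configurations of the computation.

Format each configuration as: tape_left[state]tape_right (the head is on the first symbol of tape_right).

Transitions applied:
Step 1: δ(t0, a) = (t0, □, R)
Step 2: δ(t0, b) = (t2, a, R)
Step 3: δ(t2, c) = (t2, c, R)
Step 4: δ(t2, b) = (t2, c, L)
Step 5: δ(t2, c) = (t2, c, R)
Step 6: δ(t2, c) = (t2, c, R)

The first 7 configurations are:
[t0]abcb ⊢ □[t0]bcb ⊢ □a[t2]cb ⊢ □ac[t2]b ⊢ □a[t2]cc ⊢ □ac[t2]c ⊢ □acc[t2]□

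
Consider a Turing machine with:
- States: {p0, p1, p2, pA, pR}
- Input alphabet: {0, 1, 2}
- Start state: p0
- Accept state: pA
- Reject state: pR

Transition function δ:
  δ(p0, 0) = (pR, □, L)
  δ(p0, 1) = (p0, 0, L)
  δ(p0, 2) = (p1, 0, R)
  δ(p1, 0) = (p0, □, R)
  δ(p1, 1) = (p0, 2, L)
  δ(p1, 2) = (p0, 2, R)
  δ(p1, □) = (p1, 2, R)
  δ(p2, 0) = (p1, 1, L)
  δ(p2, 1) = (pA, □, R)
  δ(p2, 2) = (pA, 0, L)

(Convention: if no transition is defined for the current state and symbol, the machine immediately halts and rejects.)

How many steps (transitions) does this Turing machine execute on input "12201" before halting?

Execution trace:
Initial: [p0]12201
Step 1: δ(p0, 1) = (p0, 0, L) → [p0]□02201

No transition is defined for δ(p0, □). By convention the machine halts and rejects.

The machine executed 1 step before halting.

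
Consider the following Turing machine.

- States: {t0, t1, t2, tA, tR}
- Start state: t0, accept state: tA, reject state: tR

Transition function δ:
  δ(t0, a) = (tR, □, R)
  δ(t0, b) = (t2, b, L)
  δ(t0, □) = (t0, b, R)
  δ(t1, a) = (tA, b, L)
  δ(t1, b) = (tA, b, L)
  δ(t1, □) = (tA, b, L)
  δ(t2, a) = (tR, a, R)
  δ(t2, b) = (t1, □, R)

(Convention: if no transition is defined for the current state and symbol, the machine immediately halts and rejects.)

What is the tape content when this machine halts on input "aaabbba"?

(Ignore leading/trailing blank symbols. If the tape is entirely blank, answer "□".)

Execution trace:
Initial: [t0]aaabbba
Step 1: δ(t0, a) = (tR, □, R) → □[tR]aabbba

The machine reaches the reject state tR and halts.

Final tape (ignoring leading/trailing blanks): aabbba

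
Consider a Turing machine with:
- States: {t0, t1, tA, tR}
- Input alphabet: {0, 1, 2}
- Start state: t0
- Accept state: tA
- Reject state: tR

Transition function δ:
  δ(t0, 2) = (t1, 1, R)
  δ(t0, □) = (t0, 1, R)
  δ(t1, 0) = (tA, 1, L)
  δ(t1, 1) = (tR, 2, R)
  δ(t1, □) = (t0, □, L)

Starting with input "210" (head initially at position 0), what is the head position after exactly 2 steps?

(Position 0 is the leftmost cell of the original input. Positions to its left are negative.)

Execution trace (head position shown):
Step 0: [t0]210  (head at position 0)
Step 1: move right → 1[t1]10  (head at position 1)
Step 2: move right → 12[tR]0  (head at position 2)

After 2 steps, the head is at position 2.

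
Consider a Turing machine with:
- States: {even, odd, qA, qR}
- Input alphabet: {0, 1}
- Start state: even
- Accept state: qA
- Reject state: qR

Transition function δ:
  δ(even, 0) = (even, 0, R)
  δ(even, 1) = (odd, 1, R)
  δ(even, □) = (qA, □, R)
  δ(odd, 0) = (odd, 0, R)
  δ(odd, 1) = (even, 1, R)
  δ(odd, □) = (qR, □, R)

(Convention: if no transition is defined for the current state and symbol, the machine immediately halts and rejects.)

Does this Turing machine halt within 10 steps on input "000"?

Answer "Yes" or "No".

Execution trace:
Initial: [even]000
Step 1: δ(even, 0) = (even, 0, R) → 0[even]00
Step 2: δ(even, 0) = (even, 0, R) → 00[even]0
Step 3: δ(even, 0) = (even, 0, R) → 000[even]□
Step 4: δ(even, □) = (qA, □, R) → 000□[qA]□

The machine reaches the accept state qA and halts.
The machine halted after 4 steps (within the 10-step bound).

Answer: Yes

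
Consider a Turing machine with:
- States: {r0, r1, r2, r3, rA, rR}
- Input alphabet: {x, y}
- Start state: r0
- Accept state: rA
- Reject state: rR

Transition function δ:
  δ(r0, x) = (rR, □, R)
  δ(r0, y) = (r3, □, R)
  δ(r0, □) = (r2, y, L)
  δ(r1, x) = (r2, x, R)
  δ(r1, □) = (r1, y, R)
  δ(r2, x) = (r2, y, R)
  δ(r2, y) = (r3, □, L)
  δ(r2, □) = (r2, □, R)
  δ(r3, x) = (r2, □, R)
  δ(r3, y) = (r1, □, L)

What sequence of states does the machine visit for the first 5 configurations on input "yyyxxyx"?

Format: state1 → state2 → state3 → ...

Execution trace:
Initial: [r0]yyyxxyx
Step 1: δ(r0, y) = (r3, □, R) → □[r3]yyxxyx
Step 2: δ(r3, y) = (r1, □, L) → [r1]□□yxxyx
Step 3: δ(r1, □) = (r1, y, R) → y[r1]□yxxyx
Step 4: δ(r1, □) = (r1, y, R) → yy[r1]yxxyx

No transition is defined for δ(r1, y). By convention the machine halts and rejects.

State sequence: r0 → r3 → r1 → r1 → r1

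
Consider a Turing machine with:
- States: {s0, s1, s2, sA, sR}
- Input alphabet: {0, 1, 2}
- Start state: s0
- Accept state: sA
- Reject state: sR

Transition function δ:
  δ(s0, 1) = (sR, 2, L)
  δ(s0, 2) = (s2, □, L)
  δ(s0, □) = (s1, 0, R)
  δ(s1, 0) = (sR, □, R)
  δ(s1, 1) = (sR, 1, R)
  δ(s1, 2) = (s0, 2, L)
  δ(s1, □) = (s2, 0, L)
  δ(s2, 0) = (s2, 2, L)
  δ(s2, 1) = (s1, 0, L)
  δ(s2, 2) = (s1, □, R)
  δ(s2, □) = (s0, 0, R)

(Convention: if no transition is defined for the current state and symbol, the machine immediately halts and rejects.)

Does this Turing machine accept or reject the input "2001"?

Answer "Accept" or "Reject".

Execution trace:
Initial: [s0]2001
Step 1: δ(s0, 2) = (s2, □, L) → [s2]□□001
Step 2: δ(s2, □) = (s0, 0, R) → 0[s0]□001
Step 3: δ(s0, □) = (s1, 0, R) → 00[s1]001
Step 4: δ(s1, 0) = (sR, □, R) → 00□[sR]01

The machine reaches the reject state sR and halts.

Answer: Reject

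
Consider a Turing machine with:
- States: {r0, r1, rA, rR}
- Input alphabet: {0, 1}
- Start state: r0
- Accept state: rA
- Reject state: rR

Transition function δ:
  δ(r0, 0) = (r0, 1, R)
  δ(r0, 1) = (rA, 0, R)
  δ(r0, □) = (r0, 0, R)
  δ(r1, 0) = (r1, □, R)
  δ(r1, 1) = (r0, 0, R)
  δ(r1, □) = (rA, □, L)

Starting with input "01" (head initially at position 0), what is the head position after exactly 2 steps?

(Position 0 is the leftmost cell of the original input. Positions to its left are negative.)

Execution trace (head position shown):
Step 0: [r0]01  (head at position 0)
Step 1: move right → 1[r0]1  (head at position 1)
Step 2: move right → 10[rA]□  (head at position 2)

After 2 steps, the head is at position 2.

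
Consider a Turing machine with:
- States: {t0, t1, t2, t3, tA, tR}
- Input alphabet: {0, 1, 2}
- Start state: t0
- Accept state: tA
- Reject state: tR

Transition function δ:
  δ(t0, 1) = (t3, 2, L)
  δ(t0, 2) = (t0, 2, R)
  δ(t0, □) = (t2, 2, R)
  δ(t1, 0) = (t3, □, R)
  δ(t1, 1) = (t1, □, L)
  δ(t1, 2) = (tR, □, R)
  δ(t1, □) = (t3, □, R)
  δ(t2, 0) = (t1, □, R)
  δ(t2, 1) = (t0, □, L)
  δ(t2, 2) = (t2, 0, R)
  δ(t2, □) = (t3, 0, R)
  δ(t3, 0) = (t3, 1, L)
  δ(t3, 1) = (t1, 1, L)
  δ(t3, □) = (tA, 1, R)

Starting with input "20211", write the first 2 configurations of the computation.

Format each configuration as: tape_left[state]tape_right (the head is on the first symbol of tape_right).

Transitions applied:
Step 1: δ(t0, 2) = (t0, 2, R)

The first 2 configurations are:
[t0]20211 ⊢ 2[t0]0211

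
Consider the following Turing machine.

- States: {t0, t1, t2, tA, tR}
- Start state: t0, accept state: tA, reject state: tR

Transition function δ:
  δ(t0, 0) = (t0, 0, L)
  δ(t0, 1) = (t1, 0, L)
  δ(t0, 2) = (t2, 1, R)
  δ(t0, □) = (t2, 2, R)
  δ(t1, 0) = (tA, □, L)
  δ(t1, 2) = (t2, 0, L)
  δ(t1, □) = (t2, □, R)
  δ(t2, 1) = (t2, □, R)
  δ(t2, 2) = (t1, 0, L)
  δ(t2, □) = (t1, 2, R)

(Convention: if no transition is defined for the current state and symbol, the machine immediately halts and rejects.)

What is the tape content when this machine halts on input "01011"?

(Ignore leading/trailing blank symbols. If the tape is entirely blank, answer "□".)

Execution trace:
Initial: [t0]01011
Step 1: δ(t0, 0) = (t0, 0, L) → [t0]□01011
Step 2: δ(t0, □) = (t2, 2, R) → 2[t2]01011

No transition is defined for δ(t2, 0). By convention the machine halts and rejects.

Final tape (ignoring leading/trailing blanks): 201011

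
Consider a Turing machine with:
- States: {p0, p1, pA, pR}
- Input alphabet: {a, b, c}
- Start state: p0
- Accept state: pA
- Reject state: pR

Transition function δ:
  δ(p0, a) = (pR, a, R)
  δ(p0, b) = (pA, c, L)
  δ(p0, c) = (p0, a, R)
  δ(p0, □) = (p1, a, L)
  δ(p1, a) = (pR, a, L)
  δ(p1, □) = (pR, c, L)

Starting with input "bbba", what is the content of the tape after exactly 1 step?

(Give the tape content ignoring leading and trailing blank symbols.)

Execution trace:
Initial: [p0]bbba
Step 1: δ(p0, b) = (pA, c, L) → [pA]□cbba

The machine reaches the accept state pA and halts.

After 1 step, the tape (ignoring leading/trailing blanks) is: cbba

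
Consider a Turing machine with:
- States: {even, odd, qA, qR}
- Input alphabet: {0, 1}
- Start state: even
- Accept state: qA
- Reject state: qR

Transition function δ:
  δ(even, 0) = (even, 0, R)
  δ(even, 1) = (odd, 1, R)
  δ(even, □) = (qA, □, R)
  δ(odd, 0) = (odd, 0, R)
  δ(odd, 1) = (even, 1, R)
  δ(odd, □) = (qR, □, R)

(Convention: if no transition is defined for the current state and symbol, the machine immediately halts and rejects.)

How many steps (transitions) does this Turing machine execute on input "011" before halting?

Execution trace:
Initial: [even]011
Step 1: δ(even, 0) = (even, 0, R) → 0[even]11
Step 2: δ(even, 1) = (odd, 1, R) → 01[odd]1
Step 3: δ(odd, 1) = (even, 1, R) → 011[even]□
Step 4: δ(even, □) = (qA, □, R) → 011□[qA]□

The machine reaches the accept state qA and halts.

The machine executed 4 steps before halting.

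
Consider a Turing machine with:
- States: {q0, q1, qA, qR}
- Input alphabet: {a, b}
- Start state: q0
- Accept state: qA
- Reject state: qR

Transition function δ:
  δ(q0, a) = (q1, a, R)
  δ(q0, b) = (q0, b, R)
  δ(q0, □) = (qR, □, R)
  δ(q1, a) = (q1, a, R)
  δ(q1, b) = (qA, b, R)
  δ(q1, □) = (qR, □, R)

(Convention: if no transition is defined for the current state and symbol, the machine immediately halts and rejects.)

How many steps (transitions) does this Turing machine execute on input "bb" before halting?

Execution trace:
Initial: [q0]bb
Step 1: δ(q0, b) = (q0, b, R) → b[q0]b
Step 2: δ(q0, b) = (q0, b, R) → bb[q0]□
Step 3: δ(q0, □) = (qR, □, R) → bb□[qR]□

The machine reaches the reject state qR and halts.

The machine executed 3 steps before halting.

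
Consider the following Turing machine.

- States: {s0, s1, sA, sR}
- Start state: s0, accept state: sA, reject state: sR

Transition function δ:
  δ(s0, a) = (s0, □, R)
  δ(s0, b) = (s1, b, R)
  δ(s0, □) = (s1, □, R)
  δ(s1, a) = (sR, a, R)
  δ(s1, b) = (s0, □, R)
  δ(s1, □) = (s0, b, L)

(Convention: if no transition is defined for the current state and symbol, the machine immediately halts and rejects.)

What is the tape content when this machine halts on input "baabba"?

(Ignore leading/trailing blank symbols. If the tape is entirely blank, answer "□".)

Execution trace:
Initial: [s0]baabba
Step 1: δ(s0, b) = (s1, b, R) → b[s1]aabba
Step 2: δ(s1, a) = (sR, a, R) → ba[sR]abba

The machine reaches the reject state sR and halts.

Final tape (ignoring leading/trailing blanks): baabba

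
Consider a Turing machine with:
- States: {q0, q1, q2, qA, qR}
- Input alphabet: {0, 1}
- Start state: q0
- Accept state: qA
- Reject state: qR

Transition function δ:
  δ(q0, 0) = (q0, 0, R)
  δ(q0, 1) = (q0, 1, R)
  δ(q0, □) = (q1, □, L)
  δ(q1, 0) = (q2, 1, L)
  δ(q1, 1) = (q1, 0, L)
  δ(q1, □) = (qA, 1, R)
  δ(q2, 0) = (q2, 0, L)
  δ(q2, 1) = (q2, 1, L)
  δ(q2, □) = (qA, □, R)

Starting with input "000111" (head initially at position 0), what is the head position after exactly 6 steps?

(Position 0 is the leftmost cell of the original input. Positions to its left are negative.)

Execution trace (head position shown):
Step 0: [q0]000111  (head at position 0)
Step 1: move right → 0[q0]00111  (head at position 1)
Step 2: move right → 00[q0]0111  (head at position 2)
Step 3: move right → 000[q0]111  (head at position 3)
Step 4: move right → 0001[q0]11  (head at position 4)
Step 5: move right → 00011[q0]1  (head at position 5)
Step 6: move right → 000111[q0]□  (head at position 6)

After 6 steps, the head is at position 6.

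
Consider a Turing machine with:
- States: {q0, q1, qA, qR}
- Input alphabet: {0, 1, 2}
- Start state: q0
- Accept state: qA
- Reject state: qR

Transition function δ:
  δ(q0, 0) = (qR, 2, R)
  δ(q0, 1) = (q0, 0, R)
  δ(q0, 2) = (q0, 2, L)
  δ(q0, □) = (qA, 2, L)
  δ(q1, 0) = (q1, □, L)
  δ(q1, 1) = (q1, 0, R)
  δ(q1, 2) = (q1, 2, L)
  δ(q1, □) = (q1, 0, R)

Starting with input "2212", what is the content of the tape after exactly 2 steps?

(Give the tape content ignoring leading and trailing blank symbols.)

Execution trace:
Initial: [q0]2212
Step 1: δ(q0, 2) = (q0, 2, L) → [q0]□2212
Step 2: δ(q0, □) = (qA, 2, L) → [qA]□22212

The machine reaches the accept state qA and halts.

After 2 steps, the tape (ignoring leading/trailing blanks) is: 22212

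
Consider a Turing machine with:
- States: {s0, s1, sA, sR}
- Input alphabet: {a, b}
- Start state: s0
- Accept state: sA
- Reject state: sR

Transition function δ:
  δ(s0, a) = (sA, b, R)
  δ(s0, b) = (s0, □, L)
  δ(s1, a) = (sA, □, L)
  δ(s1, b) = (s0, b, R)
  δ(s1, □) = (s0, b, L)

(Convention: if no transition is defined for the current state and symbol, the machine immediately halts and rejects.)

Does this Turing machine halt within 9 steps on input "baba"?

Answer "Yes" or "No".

Execution trace:
Initial: [s0]baba
Step 1: δ(s0, b) = (s0, □, L) → [s0]□□aba

No transition is defined for δ(s0, □). By convention the machine halts and rejects.
The machine halted after 1 step (within the 9-step bound).

Answer: Yes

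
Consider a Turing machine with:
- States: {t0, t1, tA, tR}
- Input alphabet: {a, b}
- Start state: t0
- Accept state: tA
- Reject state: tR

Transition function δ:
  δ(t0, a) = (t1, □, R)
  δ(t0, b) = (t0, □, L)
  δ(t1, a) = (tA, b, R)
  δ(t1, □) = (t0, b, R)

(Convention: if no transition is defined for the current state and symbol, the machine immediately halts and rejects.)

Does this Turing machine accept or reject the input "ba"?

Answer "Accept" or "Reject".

Execution trace:
Initial: [t0]ba
Step 1: δ(t0, b) = (t0, □, L) → [t0]□□a

No transition is defined for δ(t0, □). By convention the machine halts and rejects.

Answer: Reject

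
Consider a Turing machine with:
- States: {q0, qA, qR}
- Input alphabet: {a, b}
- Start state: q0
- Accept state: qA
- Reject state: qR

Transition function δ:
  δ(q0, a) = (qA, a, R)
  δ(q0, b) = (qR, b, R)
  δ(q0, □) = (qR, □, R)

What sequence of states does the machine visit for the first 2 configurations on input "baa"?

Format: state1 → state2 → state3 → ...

Execution trace:
Initial: [q0]baa
Step 1: δ(q0, b) = (qR, b, R) → b[qR]aa

The machine reaches the reject state qR and halts.

State sequence: q0 → qR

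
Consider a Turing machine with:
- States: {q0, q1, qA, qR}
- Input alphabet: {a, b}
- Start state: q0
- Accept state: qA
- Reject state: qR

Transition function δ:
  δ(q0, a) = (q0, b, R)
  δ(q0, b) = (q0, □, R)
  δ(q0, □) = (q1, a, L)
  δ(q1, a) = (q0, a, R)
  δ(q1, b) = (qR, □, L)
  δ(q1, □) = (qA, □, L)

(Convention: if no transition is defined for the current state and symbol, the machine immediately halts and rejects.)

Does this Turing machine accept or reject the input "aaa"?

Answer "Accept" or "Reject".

Execution trace:
Initial: [q0]aaa
Step 1: δ(q0, a) = (q0, b, R) → b[q0]aa
Step 2: δ(q0, a) = (q0, b, R) → bb[q0]a
Step 3: δ(q0, a) = (q0, b, R) → bbb[q0]□
Step 4: δ(q0, □) = (q1, a, L) → bb[q1]ba
Step 5: δ(q1, b) = (qR, □, L) → b[qR]b□a

The machine reaches the reject state qR and halts.

Answer: Reject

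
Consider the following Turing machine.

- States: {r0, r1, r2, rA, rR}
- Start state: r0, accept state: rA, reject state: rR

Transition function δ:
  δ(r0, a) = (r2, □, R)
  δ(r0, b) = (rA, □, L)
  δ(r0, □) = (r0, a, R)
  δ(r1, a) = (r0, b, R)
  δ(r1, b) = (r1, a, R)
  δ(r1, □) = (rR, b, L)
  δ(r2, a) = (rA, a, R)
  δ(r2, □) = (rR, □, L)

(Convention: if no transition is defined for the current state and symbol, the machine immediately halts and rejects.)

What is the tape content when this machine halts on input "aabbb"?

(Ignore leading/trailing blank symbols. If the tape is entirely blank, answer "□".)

Execution trace:
Initial: [r0]aabbb
Step 1: δ(r0, a) = (r2, □, R) → □[r2]abbb
Step 2: δ(r2, a) = (rA, a, R) → □a[rA]bbb

The machine reaches the accept state rA and halts.

Final tape (ignoring leading/trailing blanks): abbb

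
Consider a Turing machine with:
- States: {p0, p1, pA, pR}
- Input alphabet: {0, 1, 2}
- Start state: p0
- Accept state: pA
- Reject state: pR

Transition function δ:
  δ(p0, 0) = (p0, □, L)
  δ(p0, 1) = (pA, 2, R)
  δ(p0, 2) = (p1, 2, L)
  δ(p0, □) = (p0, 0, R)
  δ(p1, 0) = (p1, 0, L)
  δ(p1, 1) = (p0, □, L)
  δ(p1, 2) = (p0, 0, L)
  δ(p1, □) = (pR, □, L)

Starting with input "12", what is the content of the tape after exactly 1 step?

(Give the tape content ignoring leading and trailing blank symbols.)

Execution trace:
Initial: [p0]12
Step 1: δ(p0, 1) = (pA, 2, R) → 2[pA]2

The machine reaches the accept state pA and halts.

After 1 step, the tape (ignoring leading/trailing blanks) is: 22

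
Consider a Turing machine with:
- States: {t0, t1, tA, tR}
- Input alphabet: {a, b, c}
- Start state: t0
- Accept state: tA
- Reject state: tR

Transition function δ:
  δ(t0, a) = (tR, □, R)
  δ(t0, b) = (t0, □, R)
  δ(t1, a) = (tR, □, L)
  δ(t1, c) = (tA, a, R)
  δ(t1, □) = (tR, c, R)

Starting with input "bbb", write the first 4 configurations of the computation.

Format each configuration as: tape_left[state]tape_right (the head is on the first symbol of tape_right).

Transitions applied:
Step 1: δ(t0, b) = (t0, □, R)
Step 2: δ(t0, b) = (t0, □, R)
Step 3: δ(t0, b) = (t0, □, R)

The first 4 configurations are:
[t0]bbb ⊢ □[t0]bb ⊢ □□[t0]b ⊢ □□□[t0]□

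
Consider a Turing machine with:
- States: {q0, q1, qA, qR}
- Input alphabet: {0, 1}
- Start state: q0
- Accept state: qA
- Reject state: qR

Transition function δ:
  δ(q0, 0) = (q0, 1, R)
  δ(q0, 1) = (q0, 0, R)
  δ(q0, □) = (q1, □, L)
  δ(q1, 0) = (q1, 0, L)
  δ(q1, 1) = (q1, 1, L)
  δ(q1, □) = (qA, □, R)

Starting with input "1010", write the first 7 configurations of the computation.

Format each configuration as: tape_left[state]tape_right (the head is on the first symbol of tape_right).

Transitions applied:
Step 1: δ(q0, 1) = (q0, 0, R)
Step 2: δ(q0, 0) = (q0, 1, R)
Step 3: δ(q0, 1) = (q0, 0, R)
Step 4: δ(q0, 0) = (q0, 1, R)
Step 5: δ(q0, □) = (q1, □, L)
Step 6: δ(q1, 1) = (q1, 1, L)

The first 7 configurations are:
[q0]1010 ⊢ 0[q0]010 ⊢ 01[q0]10 ⊢ 010[q0]0 ⊢ 0101[q0]□ ⊢ 010[q1]1□ ⊢ 01[q1]01□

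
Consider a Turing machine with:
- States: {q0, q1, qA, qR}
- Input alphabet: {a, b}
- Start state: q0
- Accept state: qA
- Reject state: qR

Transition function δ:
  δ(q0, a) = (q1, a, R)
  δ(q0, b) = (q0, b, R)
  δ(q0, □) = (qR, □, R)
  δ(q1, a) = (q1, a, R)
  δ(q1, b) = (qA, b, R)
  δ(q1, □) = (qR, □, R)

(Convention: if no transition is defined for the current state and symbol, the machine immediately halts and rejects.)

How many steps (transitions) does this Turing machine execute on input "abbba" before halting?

Execution trace:
Initial: [q0]abbba
Step 1: δ(q0, a) = (q1, a, R) → a[q1]bbba
Step 2: δ(q1, b) = (qA, b, R) → ab[qA]bba

The machine reaches the accept state qA and halts.

The machine executed 2 steps before halting.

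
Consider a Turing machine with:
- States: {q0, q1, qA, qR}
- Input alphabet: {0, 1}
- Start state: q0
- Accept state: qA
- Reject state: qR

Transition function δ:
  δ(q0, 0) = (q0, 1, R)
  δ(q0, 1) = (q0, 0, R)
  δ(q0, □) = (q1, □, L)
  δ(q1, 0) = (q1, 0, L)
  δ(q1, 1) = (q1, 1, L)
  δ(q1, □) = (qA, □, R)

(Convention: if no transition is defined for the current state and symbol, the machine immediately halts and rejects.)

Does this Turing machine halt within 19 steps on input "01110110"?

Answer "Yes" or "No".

Execution trace:
Initial: [q0]01110110
Step 1: δ(q0, 0) = (q0, 1, R) → 1[q0]1110110
Step 2: δ(q0, 1) = (q0, 0, R) → 10[q0]110110
Step 3: δ(q0, 1) = (q0, 0, R) → 100[q0]10110
Step 4: δ(q0, 1) = (q0, 0, R) → 1000[q0]0110
Step 5: δ(q0, 0) = (q0, 1, R) → 10001[q0]110
Step 6: δ(q0, 1) = (q0, 0, R) → 100010[q0]10
Step 7: δ(q0, 1) = (q0, 0, R) → 1000100[q0]0
Step 8: δ(q0, 0) = (q0, 1, R) → 10001001[q0]□
Step 9: δ(q0, □) = (q1, □, L) → 1000100[q1]1□
Step 10: δ(q1, 1) = (q1, 1, L) → 100010[q1]01□
Step 11: δ(q1, 0) = (q1, 0, L) → 10001[q1]001□
Step 12: δ(q1, 0) = (q1, 0, L) → 1000[q1]1001□
Step 13: δ(q1, 1) = (q1, 1, L) → 100[q1]01001□
Step 14: δ(q1, 0) = (q1, 0, L) → 10[q1]001001□
Step 15: δ(q1, 0) = (q1, 0, L) → 1[q1]0001001□
Step 16: δ(q1, 0) = (q1, 0, L) → [q1]10001001□
Step 17: δ(q1, 1) = (q1, 1, L) → [q1]□10001001□
Step 18: δ(q1, □) = (qA, □, R) → □[qA]10001001□

The machine reaches the accept state qA and halts.
The machine halted after 18 steps (within the 19-step bound).

Answer: Yes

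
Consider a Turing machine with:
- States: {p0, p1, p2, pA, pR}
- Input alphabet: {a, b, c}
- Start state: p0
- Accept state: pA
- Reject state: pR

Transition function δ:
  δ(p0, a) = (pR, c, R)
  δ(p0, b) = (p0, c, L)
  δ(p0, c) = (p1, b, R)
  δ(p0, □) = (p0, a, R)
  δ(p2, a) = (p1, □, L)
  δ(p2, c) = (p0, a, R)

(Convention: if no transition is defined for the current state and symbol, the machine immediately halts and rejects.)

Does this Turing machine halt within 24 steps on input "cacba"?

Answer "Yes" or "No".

Execution trace:
Initial: [p0]cacba
Step 1: δ(p0, c) = (p1, b, R) → b[p1]acba

No transition is defined for δ(p1, a). By convention the machine halts and rejects.
The machine halted after 1 step (within the 24-step bound).

Answer: Yes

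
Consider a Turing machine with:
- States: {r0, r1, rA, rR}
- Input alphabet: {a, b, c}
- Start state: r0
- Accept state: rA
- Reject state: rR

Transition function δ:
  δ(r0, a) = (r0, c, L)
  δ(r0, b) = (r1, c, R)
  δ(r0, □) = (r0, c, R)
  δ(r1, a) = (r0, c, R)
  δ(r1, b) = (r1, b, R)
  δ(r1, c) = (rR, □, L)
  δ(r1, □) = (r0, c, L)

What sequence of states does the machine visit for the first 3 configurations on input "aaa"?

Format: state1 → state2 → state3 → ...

Execution trace:
Initial: [r0]aaa
Step 1: δ(r0, a) = (r0, c, L) → [r0]□caa
Step 2: δ(r0, □) = (r0, c, R) → c[r0]caa

No transition is defined for δ(r0, c). By convention the machine halts and rejects.

State sequence: r0 → r0 → r0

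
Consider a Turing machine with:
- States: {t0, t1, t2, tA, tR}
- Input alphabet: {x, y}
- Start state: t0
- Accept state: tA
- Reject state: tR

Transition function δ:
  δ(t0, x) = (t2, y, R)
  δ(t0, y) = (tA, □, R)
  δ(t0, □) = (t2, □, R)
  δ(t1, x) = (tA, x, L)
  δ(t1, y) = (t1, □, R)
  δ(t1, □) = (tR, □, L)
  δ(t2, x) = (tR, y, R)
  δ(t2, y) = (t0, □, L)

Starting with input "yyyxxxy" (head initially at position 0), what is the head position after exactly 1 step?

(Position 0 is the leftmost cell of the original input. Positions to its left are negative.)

Execution trace (head position shown):
Step 0: [t0]yyyxxxy  (head at position 0)
Step 1: move right → □[tA]yyxxxy  (head at position 1)

After 1 step, the head is at position 1.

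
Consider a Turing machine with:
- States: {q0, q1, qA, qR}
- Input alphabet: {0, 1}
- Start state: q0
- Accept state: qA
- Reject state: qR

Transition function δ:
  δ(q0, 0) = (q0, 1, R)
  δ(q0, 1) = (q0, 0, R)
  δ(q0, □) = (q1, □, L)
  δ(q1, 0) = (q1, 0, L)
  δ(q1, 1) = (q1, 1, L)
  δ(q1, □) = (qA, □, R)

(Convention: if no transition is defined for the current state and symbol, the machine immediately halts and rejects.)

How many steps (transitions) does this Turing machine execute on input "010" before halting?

Execution trace:
Initial: [q0]010
Step 1: δ(q0, 0) = (q0, 1, R) → 1[q0]10
Step 2: δ(q0, 1) = (q0, 0, R) → 10[q0]0
Step 3: δ(q0, 0) = (q0, 1, R) → 101[q0]□
Step 4: δ(q0, □) = (q1, □, L) → 10[q1]1□
Step 5: δ(q1, 1) = (q1, 1, L) → 1[q1]01□
Step 6: δ(q1, 0) = (q1, 0, L) → [q1]101□
Step 7: δ(q1, 1) = (q1, 1, L) → [q1]□101□
Step 8: δ(q1, □) = (qA, □, R) → □[qA]101□

The machine reaches the accept state qA and halts.

The machine executed 8 steps before halting.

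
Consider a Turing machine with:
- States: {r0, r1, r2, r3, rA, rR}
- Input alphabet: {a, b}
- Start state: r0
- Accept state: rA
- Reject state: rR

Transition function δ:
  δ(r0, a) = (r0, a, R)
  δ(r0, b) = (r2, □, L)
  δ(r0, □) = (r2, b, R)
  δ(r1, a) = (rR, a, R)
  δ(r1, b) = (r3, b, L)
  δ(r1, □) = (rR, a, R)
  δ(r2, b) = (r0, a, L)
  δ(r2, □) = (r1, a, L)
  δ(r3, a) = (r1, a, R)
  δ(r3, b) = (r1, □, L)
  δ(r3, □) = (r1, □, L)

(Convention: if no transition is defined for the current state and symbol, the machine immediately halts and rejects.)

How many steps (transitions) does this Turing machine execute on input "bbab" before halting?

Execution trace:
Initial: [r0]bbab
Step 1: δ(r0, b) = (r2, □, L) → [r2]□□bab
Step 2: δ(r2, □) = (r1, a, L) → [r1]□a□bab
Step 3: δ(r1, □) = (rR, a, R) → a[rR]a□bab

The machine reaches the reject state rR and halts.

The machine executed 3 steps before halting.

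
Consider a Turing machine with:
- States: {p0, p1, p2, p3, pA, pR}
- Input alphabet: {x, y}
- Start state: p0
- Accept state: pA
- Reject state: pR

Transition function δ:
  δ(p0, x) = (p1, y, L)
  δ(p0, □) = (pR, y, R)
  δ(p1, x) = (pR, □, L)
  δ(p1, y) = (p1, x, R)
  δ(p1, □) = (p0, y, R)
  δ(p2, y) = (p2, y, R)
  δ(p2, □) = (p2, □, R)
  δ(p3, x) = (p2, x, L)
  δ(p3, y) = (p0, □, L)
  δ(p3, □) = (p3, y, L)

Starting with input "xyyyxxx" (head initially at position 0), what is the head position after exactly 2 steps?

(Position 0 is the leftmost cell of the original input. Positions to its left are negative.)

Execution trace (head position shown):
Step 0: [p0]xyyyxxx  (head at position 0)
Step 1: move left → [p1]□yyyyxxx  (head at position -1)
Step 2: move right → y[p0]yyyyxxx  (head at position 0)

After 2 steps, the head is at position 0.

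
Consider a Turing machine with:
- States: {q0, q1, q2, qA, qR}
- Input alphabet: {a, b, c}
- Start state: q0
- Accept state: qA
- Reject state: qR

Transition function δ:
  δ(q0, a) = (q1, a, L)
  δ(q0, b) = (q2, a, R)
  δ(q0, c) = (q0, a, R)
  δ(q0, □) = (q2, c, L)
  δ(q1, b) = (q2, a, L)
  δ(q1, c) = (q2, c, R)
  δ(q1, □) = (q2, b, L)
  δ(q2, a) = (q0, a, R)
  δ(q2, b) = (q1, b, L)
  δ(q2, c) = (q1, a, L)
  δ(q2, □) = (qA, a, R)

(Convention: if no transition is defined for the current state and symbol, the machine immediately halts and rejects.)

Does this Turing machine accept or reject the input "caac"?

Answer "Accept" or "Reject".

Execution trace:
Initial: [q0]caac
Step 1: δ(q0, c) = (q0, a, R) → a[q0]aac
Step 2: δ(q0, a) = (q1, a, L) → [q1]aaac

No transition is defined for δ(q1, a). By convention the machine halts and rejects.

Answer: Reject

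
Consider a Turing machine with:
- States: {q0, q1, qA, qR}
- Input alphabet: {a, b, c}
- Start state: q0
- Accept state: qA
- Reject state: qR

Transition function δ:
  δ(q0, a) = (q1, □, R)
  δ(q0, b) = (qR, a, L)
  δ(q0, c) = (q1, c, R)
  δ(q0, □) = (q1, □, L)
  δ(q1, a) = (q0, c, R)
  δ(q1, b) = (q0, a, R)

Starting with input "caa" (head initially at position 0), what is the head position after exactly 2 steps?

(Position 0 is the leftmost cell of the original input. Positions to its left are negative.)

Execution trace (head position shown):
Step 0: [q0]caa  (head at position 0)
Step 1: move right → c[q1]aa  (head at position 1)
Step 2: move right → cc[q0]a  (head at position 2)

After 2 steps, the head is at position 2.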